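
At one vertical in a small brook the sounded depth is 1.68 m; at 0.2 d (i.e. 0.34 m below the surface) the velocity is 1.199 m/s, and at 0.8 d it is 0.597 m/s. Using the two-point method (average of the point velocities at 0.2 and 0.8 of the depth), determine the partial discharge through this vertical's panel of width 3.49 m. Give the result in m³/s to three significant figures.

v̄ = (1.199 + 0.597) / 2 = 0.8980 m/s
q = v̄ × d × w = 0.8980 × 1.68 × 3.49 = 5.265 m³/s

5.27 m³/s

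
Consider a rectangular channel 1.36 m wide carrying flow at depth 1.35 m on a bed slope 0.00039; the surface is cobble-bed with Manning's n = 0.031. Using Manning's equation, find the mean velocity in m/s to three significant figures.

0.375 m/s

A = b·y = 1.36 × 1.35 = 1.836 m²
P = b + 2y = 1.36 + 2×1.35 = 4.060 m
R = A/P = 1.836/4.060 = 0.4522 m
Q = (1/n)·A·R^(2/3)·S^(1/2) = (1/0.031) × 1.836 × 0.4522^(2/3) × 0.00039^(1/2) = 0.6891 m³/s
V = Q/A = 0.6891/1.836 = 0.3753 m/s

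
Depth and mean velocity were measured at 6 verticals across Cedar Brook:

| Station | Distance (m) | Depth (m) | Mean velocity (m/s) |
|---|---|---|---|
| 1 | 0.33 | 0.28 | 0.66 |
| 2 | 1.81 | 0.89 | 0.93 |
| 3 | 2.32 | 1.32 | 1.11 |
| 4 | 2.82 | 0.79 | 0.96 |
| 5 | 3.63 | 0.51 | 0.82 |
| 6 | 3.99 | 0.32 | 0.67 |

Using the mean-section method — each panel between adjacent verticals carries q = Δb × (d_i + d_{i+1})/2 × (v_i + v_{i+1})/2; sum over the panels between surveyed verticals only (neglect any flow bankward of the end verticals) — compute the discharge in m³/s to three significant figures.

2.39 m³/s

Panel 1-2: Δb = 1.48 m, d̄ = (0.28+0.89)/2 = 0.585, v̄ = (0.66+0.93)/2 = 0.795 → q = 1.48×0.585×0.795 = 0.6883 m³/s
Panel 2-3: Δb = 0.51 m, d̄ = (0.89+1.32)/2 = 1.105, v̄ = (0.93+1.11)/2 = 1.02 → q = 0.51×1.105×1.02 = 0.5748 m³/s
Panel 3-4: Δb = 0.5 m, d̄ = (1.32+0.79)/2 = 1.055, v̄ = (1.11+0.96)/2 = 1.035 → q = 0.5×1.055×1.035 = 0.5460 m³/s
Panel 4-5: Δb = 0.81 m, d̄ = (0.79+0.51)/2 = 0.65, v̄ = (0.96+0.82)/2 = 0.89 → q = 0.81×0.65×0.89 = 0.4686 m³/s
Panel 5-6: Δb = 0.36 m, d̄ = (0.51+0.32)/2 = 0.415, v̄ = (0.82+0.67)/2 = 0.745 → q = 0.36×0.415×0.745 = 0.1113 m³/s
Q = Σ q = 2.389 m³/s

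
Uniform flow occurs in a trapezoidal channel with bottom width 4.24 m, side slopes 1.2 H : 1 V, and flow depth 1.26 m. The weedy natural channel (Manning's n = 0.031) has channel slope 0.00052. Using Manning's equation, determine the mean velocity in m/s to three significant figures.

A = (b + z·y)·y = (4.24 + 1.2×1.26)×1.26 = 7.248 m²
P = b + 2y√(1+z²) = 4.24 + 2×1.26×√(1+1.2²) = 8.176 m
R = A/P = 7.248/8.176 = 0.8864 m
Q = (1/n)·A·R^(2/3)·S^(1/2) = (1/0.031) × 7.248 × 0.8864^(2/3) × 0.00052^(1/2) = 4.919 m³/s
V = Q/A = 4.919/7.248 = 0.6788 m/s

0.679 m/s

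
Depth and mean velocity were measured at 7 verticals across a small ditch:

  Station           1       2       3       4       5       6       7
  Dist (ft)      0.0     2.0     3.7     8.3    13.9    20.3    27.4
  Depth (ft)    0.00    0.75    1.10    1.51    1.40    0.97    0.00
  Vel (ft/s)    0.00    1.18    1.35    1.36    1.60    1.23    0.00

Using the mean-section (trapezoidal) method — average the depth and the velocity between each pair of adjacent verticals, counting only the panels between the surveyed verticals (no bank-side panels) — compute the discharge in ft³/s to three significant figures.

35.5 ft³/s

Panel 1-2: Δb = 2 ft, d̄ = (0.00+0.75)/2 = 0.375, v̄ = (0.00+1.18)/2 = 0.59 → q = 2×0.375×0.59 = 0.4425 ft³/s
Panel 2-3: Δb = 1.7 ft, d̄ = (0.75+1.10)/2 = 0.925, v̄ = (1.18+1.35)/2 = 1.265 → q = 1.7×0.925×1.265 = 1.989 ft³/s
Panel 3-4: Δb = 4.6 ft, d̄ = (1.10+1.51)/2 = 1.305, v̄ = (1.35+1.36)/2 = 1.355 → q = 4.6×1.305×1.355 = 8.134 ft³/s
Panel 4-5: Δb = 5.6 ft, d̄ = (1.51+1.40)/2 = 1.455, v̄ = (1.36+1.60)/2 = 1.48 → q = 5.6×1.455×1.48 = 12.06 ft³/s
Panel 5-6: Δb = 6.4 ft, d̄ = (1.40+0.97)/2 = 1.185, v̄ = (1.60+1.23)/2 = 1.415 → q = 6.4×1.185×1.415 = 10.73 ft³/s
Panel 6-7: Δb = 7.1 ft, d̄ = (0.97+0.00)/2 = 0.485, v̄ = (1.23+0.00)/2 = 0.615 → q = 7.1×0.485×0.615 = 2.118 ft³/s
Q = Σ q = 35.47 ft³/s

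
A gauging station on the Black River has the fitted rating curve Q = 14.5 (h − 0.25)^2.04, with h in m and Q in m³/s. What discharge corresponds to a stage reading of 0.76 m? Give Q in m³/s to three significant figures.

Q = 14.5 × (0.76 − 0.25)^2.04 = 14.5 × 0.51^2.04 = 3.671 m³/s

3.67 m³/s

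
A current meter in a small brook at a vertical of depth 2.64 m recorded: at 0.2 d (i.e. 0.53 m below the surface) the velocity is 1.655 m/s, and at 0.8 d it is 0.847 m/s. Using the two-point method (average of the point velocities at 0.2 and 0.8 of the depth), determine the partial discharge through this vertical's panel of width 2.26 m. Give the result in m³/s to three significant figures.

7.46 m³/s

v̄ = (1.655 + 0.847) / 2 = 1.251 m/s
q = v̄ × d × w = 1.251 × 2.64 × 2.26 = 7.464 m³/s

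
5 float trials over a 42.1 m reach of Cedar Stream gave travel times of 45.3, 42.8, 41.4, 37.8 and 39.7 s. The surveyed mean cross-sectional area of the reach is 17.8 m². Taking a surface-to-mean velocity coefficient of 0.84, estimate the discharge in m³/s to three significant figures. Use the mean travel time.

15.2 m³/s

t̄ = (45.3 + 42.8 + 41.4 + 37.8 + 39.7) / 5 = 41.4 s
v_surface = L / t̄ = 42.1 / 41.4 = 1.017 m/s
v_mean = 0.84 × 1.017 = 0.8542 m/s
Q = A × v_mean = 17.8 × 0.8542 = 15.20 m³/s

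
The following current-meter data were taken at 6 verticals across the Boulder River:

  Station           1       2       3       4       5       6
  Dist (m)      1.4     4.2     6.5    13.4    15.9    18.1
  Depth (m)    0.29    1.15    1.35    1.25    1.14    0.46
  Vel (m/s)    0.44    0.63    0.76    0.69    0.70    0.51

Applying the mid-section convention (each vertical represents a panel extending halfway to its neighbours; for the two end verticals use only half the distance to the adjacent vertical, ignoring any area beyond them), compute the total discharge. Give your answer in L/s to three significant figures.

w_1 = (4.2 − 1.4)/2 = 1.4 m; q_1 = 0.44 × 0.29 × 1.4 = 0.1786 m³/s
w_2 = (6.5 − 1.4)/2 = 2.55 m; q_2 = 0.63 × 1.15 × 2.55 = 1.847 m³/s
w_3 = (13.4 − 4.2)/2 = 4.6 m; q_3 = 0.76 × 1.35 × 4.6 = 4.720 m³/s
w_4 = (15.9 − 6.5)/2 = 4.7 m; q_4 = 0.69 × 1.25 × 4.7 = 4.054 m³/s
w_5 = (18.1 − 13.4)/2 = 2.35 m; q_5 = 0.70 × 1.14 × 2.35 = 1.875 m³/s
w_6 = (18.1 − 15.9)/2 = 1.1 m; q_6 = 0.51 × 0.46 × 1.1 = 0.2581 m³/s
Q = Σ qᵢ = 12.93 m³/s
= 12.93 × 1000 = 12930 L/s

12900 L/s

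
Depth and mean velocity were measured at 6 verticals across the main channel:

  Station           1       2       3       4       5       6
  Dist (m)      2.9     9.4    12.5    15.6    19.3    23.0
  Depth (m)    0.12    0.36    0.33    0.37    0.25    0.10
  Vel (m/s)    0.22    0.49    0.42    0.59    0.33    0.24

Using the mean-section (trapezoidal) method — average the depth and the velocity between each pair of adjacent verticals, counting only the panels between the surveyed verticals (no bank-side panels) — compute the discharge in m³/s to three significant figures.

Panel 1-2: Δb = 6.5 m, d̄ = (0.12+0.36)/2 = 0.24, v̄ = (0.22+0.49)/2 = 0.355 → q = 6.5×0.24×0.355 = 0.5538 m³/s
Panel 2-3: Δb = 3.1 m, d̄ = (0.36+0.33)/2 = 0.345, v̄ = (0.49+0.42)/2 = 0.455 → q = 3.1×0.345×0.455 = 0.4866 m³/s
Panel 3-4: Δb = 3.1 m, d̄ = (0.33+0.37)/2 = 0.35, v̄ = (0.42+0.59)/2 = 0.505 → q = 3.1×0.35×0.505 = 0.5479 m³/s
Panel 4-5: Δb = 3.7 m, d̄ = (0.37+0.25)/2 = 0.31, v̄ = (0.59+0.33)/2 = 0.46 → q = 3.7×0.31×0.46 = 0.5276 m³/s
Panel 5-6: Δb = 3.7 m, d̄ = (0.25+0.10)/2 = 0.175, v̄ = (0.33+0.24)/2 = 0.285 → q = 3.7×0.175×0.285 = 0.1845 m³/s
Q = Σ q = 2.301 m³/s

2.30 m³/s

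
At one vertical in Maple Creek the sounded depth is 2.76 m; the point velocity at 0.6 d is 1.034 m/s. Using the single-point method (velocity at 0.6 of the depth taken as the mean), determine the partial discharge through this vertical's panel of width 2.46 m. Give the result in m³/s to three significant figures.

7.02 m³/s

v̄ = v₀.₆ = 1.034 m/s
q = v̄ × d × w = 1.034 × 2.76 × 2.46 = 7.020 m³/s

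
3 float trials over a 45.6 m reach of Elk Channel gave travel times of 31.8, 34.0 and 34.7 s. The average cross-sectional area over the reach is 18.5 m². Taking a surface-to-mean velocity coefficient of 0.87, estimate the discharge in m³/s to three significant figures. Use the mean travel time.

t̄ = (31.8 + 34.0 + 34.7) / 3 = 33.5 s
v_surface = L / t̄ = 45.6 / 33.5 = 1.361 m/s
v_mean = 0.87 × 1.361 = 1.184 m/s
Q = A × v_mean = 18.5 × 1.184 = 21.91 m³/s

21.9 m³/s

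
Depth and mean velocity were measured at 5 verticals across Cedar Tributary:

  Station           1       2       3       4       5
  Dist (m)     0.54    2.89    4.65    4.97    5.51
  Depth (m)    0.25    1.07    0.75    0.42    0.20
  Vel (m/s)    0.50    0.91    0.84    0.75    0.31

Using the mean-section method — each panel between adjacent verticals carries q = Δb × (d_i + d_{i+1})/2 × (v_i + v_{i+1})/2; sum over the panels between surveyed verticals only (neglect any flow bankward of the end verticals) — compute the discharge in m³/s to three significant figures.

Panel 1-2: Δb = 2.35 m, d̄ = (0.25+1.07)/2 = 0.66, v̄ = (0.50+0.91)/2 = 0.705 → q = 2.35×0.66×0.705 = 1.093 m³/s
Panel 2-3: Δb = 1.76 m, d̄ = (1.07+0.75)/2 = 0.91, v̄ = (0.91+0.84)/2 = 0.875 → q = 1.76×0.91×0.875 = 1.401 m³/s
Panel 3-4: Δb = 0.32 m, d̄ = (0.75+0.42)/2 = 0.585, v̄ = (0.84+0.75)/2 = 0.795 → q = 0.32×0.585×0.795 = 0.1488 m³/s
Panel 4-5: Δb = 0.54 m, d̄ = (0.42+0.20)/2 = 0.31, v̄ = (0.75+0.31)/2 = 0.53 → q = 0.54×0.31×0.53 = 0.08872 m³/s
Q = Σ q = 2.732 m³/s

2.73 m³/s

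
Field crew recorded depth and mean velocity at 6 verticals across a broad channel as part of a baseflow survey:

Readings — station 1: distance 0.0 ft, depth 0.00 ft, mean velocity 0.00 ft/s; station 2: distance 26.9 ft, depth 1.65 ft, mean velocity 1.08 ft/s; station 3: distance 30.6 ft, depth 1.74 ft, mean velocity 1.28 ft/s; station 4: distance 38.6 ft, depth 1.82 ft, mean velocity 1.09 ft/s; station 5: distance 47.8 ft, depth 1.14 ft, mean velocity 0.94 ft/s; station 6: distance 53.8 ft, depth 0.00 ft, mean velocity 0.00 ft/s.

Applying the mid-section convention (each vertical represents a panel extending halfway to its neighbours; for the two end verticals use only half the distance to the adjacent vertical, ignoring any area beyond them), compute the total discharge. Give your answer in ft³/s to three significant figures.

65.5 ft³/s

w_2 = (30.6 − 0.0)/2 = 15.3 ft; q_2 = 1.08 × 1.65 × 15.3 = 27.26 ft³/s
w_3 = (38.6 − 26.9)/2 = 5.85 ft; q_3 = 1.28 × 1.74 × 5.85 = 13.03 ft³/s
w_4 = (47.8 − 30.6)/2 = 8.6 ft; q_4 = 1.09 × 1.82 × 8.6 = 17.06 ft³/s
w_5 = (53.8 − 38.6)/2 = 7.6 ft; q_5 = 0.94 × 1.14 × 7.6 = 8.144 ft³/s
Stations 1, 6 contribute zero (depth or velocity is 0).
Q = Σ qᵢ = 65.50 ft³/s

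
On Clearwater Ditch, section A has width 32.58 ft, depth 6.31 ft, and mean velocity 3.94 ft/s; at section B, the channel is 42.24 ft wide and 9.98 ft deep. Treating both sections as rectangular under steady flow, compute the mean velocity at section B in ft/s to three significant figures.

1.92 ft/s

Q = A₁V₁ = (32.58×6.31) × 3.94 = 810.0 ft³/s
A₂ = 42.24 × 9.98 = 421.6 ft²
V₂ = Q/A₂ = 810.0/421.6 = 1.921 ft/s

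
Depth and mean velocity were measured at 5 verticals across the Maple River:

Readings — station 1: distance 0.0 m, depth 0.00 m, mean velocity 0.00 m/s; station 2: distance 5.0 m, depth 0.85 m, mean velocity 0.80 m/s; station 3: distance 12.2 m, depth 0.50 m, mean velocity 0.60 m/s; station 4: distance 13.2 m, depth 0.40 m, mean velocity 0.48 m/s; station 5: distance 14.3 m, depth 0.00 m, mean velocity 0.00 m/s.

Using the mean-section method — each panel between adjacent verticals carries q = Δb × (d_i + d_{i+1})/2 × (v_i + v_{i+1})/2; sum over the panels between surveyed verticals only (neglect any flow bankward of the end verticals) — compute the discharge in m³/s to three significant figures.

4.55 m³/s

Panel 1-2: Δb = 5 m, d̄ = (0.00+0.85)/2 = 0.425, v̄ = (0.00+0.80)/2 = 0.4 → q = 5×0.425×0.4 = 0.8500 m³/s
Panel 2-3: Δb = 7.2 m, d̄ = (0.85+0.50)/2 = 0.675, v̄ = (0.80+0.60)/2 = 0.7 → q = 7.2×0.675×0.7 = 3.402 m³/s
Panel 3-4: Δb = 1 m, d̄ = (0.50+0.40)/2 = 0.45, v̄ = (0.60+0.48)/2 = 0.54 → q = 1×0.45×0.54 = 0.2430 m³/s
Panel 4-5: Δb = 1.1 m, d̄ = (0.40+0.00)/2 = 0.2, v̄ = (0.48+0.00)/2 = 0.24 → q = 1.1×0.2×0.24 = 0.05280 m³/s
Q = Σ q = 4.548 m³/s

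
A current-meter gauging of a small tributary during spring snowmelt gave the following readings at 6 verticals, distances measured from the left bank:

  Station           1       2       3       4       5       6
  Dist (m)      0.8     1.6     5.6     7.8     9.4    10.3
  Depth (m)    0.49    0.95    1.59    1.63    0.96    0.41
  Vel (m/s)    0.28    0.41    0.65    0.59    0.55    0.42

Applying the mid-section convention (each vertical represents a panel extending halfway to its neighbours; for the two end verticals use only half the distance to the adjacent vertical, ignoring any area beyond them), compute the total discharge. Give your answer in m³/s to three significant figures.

6.76 m³/s

w_1 = (1.6 − 0.8)/2 = 0.4 m; q_1 = 0.28 × 0.49 × 0.4 = 0.05488 m³/s
w_2 = (5.6 − 0.8)/2 = 2.4 m; q_2 = 0.41 × 0.95 × 2.4 = 0.9348 m³/s
w_3 = (7.8 − 1.6)/2 = 3.1 m; q_3 = 0.65 × 1.59 × 3.1 = 3.204 m³/s
w_4 = (9.4 − 5.6)/2 = 1.9 m; q_4 = 0.59 × 1.63 × 1.9 = 1.827 m³/s
w_5 = (10.3 − 7.8)/2 = 1.25 m; q_5 = 0.55 × 0.96 × 1.25 = 0.6600 m³/s
w_6 = (10.3 − 9.4)/2 = 0.45 m; q_6 = 0.42 × 0.41 × 0.45 = 0.07749 m³/s
Q = Σ qᵢ = 6.758 m³/s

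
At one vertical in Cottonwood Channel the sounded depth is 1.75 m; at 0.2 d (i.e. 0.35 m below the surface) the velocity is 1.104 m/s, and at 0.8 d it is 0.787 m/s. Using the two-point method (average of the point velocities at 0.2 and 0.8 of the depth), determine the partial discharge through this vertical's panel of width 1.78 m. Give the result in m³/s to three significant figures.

2.95 m³/s

v̄ = (1.104 + 0.787) / 2 = 0.9455 m/s
q = v̄ × d × w = 0.9455 × 1.75 × 1.78 = 2.945 m³/s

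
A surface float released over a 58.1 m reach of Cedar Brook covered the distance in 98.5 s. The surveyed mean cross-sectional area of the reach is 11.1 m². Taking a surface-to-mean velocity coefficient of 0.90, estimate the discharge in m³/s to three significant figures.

5.89 m³/s

v_surface = L / t̄ = 58.1 / 98.5 = 0.5898 m/s
v_mean = 0.90 × 0.5898 = 0.5309 m/s
Q = A × v_mean = 11.1 × 0.5309 = 5.893 m³/s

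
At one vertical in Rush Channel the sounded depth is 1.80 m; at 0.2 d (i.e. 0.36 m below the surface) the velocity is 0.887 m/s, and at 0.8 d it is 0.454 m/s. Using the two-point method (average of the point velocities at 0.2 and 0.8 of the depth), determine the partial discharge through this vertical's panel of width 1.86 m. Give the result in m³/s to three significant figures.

2.24 m³/s

v̄ = (0.887 + 0.454) / 2 = 0.6705 m/s
q = v̄ × d × w = 0.6705 × 1.80 × 1.86 = 2.245 m³/s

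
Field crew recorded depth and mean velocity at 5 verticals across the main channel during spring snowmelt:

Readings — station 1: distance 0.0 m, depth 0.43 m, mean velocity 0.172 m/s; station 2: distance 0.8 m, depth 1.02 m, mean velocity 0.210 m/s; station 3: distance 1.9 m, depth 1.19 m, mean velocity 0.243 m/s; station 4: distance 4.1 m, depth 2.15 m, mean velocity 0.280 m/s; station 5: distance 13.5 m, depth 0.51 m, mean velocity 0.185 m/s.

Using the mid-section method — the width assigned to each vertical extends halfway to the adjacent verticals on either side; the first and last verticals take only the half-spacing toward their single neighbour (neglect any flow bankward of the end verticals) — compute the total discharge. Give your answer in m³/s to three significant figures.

4.65 m³/s

w_1 = (0.8 − 0.0)/2 = 0.4 m; q_1 = 0.172 × 0.43 × 0.4 = 0.02958 m³/s
w_2 = (1.9 − 0.0)/2 = 0.95 m; q_2 = 0.210 × 1.02 × 0.95 = 0.2035 m³/s
w_3 = (4.1 − 0.8)/2 = 1.65 m; q_3 = 0.243 × 1.19 × 1.65 = 0.4771 m³/s
w_4 = (13.5 − 1.9)/2 = 5.8 m; q_4 = 0.280 × 2.15 × 5.8 = 3.492 m³/s
w_5 = (13.5 − 4.1)/2 = 4.7 m; q_5 = 0.185 × 0.51 × 4.7 = 0.4434 m³/s
Q = Σ qᵢ = 4.645 m³/s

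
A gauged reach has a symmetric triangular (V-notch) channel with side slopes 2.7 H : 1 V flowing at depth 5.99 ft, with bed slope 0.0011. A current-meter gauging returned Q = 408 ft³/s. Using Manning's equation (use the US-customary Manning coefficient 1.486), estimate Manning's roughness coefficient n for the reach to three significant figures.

0.0233

A = z·y² = 2.7×5.99² = 96.88 ft²
P = 2y√(1+z²) = 2×5.99×√(1+2.7²) = 34.49 ft
R = A/P = 96.88/34.49 = 2.809 ft
n = (1.486/Q)·A·R^(2/3)·S^(1/2) = (1.486/408) × 96.88 × 1.991 × 0.03317 = 0.02329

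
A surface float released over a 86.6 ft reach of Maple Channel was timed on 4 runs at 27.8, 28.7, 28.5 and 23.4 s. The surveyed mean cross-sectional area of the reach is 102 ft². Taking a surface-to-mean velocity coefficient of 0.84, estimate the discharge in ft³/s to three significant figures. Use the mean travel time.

274 ft³/s

t̄ = (27.8 + 28.7 + 28.5 + 23.4) / 4 = 27.1 s
v_surface = L / t̄ = 86.6 / 27.1 = 3.196 ft/s
v_mean = 0.84 × 3.196 = 2.684 ft/s
Q = A × v_mean = 102 × 2.684 = 273.8 ft³/s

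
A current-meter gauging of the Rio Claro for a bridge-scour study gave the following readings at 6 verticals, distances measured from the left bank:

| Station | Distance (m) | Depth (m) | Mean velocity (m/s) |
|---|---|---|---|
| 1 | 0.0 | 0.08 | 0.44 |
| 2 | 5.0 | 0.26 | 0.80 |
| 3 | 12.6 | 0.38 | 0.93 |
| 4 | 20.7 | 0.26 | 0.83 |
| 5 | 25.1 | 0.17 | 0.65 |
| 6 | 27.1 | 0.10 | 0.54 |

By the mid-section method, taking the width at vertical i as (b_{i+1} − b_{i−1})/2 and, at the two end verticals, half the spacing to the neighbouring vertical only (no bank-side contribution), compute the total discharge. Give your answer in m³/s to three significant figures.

w_1 = (5.0 − 0.0)/2 = 2.5 m; q_1 = 0.44 × 0.08 × 2.5 = 0.08800 m³/s
w_2 = (12.6 − 0.0)/2 = 6.3 m; q_2 = 0.80 × 0.26 × 6.3 = 1.310 m³/s
w_3 = (20.7 − 5.0)/2 = 7.85 m; q_3 = 0.93 × 0.38 × 7.85 = 2.774 m³/s
w_4 = (25.1 − 12.6)/2 = 6.25 m; q_4 = 0.83 × 0.26 × 6.25 = 1.349 m³/s
w_5 = (27.1 − 20.7)/2 = 3.2 m; q_5 = 0.65 × 0.17 × 3.2 = 0.3536 m³/s
w_6 = (27.1 − 25.1)/2 = 1 m; q_6 = 0.54 × 0.10 × 1 = 0.05400 m³/s
Q = Σ qᵢ = 5.929 m³/s

5.93 m³/s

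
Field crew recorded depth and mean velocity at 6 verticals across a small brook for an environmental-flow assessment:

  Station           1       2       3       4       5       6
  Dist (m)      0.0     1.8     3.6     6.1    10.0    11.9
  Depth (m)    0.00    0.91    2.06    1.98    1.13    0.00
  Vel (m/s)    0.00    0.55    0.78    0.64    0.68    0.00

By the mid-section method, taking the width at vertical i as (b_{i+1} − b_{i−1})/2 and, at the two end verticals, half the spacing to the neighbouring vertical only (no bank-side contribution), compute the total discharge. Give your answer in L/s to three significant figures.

w_2 = (3.6 − 0.0)/2 = 1.8 m; q_2 = 0.55 × 0.91 × 1.8 = 0.9009 m³/s
w_3 = (6.1 − 1.8)/2 = 2.15 m; q_3 = 0.78 × 2.06 × 2.15 = 3.455 m³/s
w_4 = (10.0 − 3.6)/2 = 3.2 m; q_4 = 0.64 × 1.98 × 3.2 = 4.055 m³/s
w_5 = (11.9 − 6.1)/2 = 2.9 m; q_5 = 0.68 × 1.13 × 2.9 = 2.228 m³/s
Stations 1, 6 contribute zero (depth or velocity is 0).
Q = Σ qᵢ = 10.64 m³/s
= 10.64 × 1000 = 10640 L/s

10600 L/s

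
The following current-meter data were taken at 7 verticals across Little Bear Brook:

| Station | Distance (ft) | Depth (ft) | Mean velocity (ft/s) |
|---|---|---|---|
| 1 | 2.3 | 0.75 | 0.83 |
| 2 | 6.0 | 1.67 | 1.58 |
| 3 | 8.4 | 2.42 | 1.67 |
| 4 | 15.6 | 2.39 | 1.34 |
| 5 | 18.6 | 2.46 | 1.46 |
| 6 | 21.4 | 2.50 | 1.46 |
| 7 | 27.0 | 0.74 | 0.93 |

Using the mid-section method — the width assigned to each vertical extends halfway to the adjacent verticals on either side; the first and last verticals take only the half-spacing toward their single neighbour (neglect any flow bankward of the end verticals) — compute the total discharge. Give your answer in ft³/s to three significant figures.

72.6 ft³/s

w_1 = (6.0 − 2.3)/2 = 1.85 ft; q_1 = 0.83 × 0.75 × 1.85 = 1.152 ft³/s
w_2 = (8.4 − 2.3)/2 = 3.05 ft; q_2 = 1.58 × 1.67 × 3.05 = 8.048 ft³/s
w_3 = (15.6 − 6.0)/2 = 4.8 ft; q_3 = 1.67 × 2.42 × 4.8 = 19.40 ft³/s
w_4 = (18.6 − 8.4)/2 = 5.1 ft; q_4 = 1.34 × 2.39 × 5.1 = 16.33 ft³/s
w_5 = (21.4 − 15.6)/2 = 2.9 ft; q_5 = 1.46 × 2.46 × 2.9 = 10.42 ft³/s
w_6 = (27.0 − 18.6)/2 = 4.2 ft; q_6 = 1.46 × 2.50 × 4.2 = 15.33 ft³/s
w_7 = (27.0 − 21.4)/2 = 2.8 ft; q_7 = 0.93 × 0.74 × 2.8 = 1.927 ft³/s
Q = Σ qᵢ = 72.60 ft³/s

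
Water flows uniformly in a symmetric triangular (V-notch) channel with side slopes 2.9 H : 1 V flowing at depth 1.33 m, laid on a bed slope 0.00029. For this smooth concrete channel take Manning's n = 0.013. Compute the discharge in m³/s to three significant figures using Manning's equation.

A = z·y² = 2.9×1.33² = 5.130 m²
P = 2y√(1+z²) = 2×1.33×√(1+2.9²) = 8.160 m
R = A/P = 5.130/8.160 = 0.6287 m
Q = (1/n)·A·R^(2/3)·S^(1/2) = (1/0.013) × 5.130 × 0.6287^(2/3) × 0.00029^(1/2) = 4.931 m³/s

4.93 m³/s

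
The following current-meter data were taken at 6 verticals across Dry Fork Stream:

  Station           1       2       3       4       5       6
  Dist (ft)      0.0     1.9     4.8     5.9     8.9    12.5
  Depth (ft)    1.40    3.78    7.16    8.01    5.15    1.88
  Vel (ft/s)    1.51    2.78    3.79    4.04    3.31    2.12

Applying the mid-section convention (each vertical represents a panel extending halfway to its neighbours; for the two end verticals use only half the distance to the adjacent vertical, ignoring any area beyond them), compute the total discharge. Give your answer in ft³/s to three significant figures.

w_1 = (1.9 − 0.0)/2 = 0.95 ft; q_1 = 1.51 × 1.40 × 0.95 = 2.008 ft³/s
w_2 = (4.8 − 0.0)/2 = 2.4 ft; q_2 = 2.78 × 3.78 × 2.4 = 25.22 ft³/s
w_3 = (5.9 − 1.9)/2 = 2 ft; q_3 = 3.79 × 7.16 × 2 = 54.27 ft³/s
w_4 = (8.9 − 4.8)/2 = 2.05 ft; q_4 = 4.04 × 8.01 × 2.05 = 66.34 ft³/s
w_5 = (12.5 − 5.9)/2 = 3.3 ft; q_5 = 3.31 × 5.15 × 3.3 = 56.25 ft³/s
w_6 = (12.5 − 8.9)/2 = 1.8 ft; q_6 = 2.12 × 1.88 × 1.8 = 7.174 ft³/s
Q = Σ qᵢ = 211.3 ft³/s

211 ft³/s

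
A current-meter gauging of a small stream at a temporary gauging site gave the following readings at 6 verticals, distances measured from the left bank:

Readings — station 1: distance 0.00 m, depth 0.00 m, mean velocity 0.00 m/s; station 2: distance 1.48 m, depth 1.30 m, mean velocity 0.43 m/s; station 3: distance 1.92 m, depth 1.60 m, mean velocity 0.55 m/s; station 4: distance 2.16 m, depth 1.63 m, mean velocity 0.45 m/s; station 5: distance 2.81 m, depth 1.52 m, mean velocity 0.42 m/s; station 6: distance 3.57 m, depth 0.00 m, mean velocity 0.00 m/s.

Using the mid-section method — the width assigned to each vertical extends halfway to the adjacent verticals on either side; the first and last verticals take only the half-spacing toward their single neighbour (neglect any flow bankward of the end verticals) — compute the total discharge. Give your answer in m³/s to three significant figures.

1.61 m³/s

w_2 = (1.92 − 0.00)/2 = 0.96 m; q_2 = 0.43 × 1.30 × 0.96 = 0.5366 m³/s
w_3 = (2.16 − 1.48)/2 = 0.34 m; q_3 = 0.55 × 1.60 × 0.34 = 0.2992 m³/s
w_4 = (2.81 − 1.92)/2 = 0.445 m; q_4 = 0.45 × 1.63 × 0.445 = 0.3264 m³/s
w_5 = (3.57 − 2.16)/2 = 0.705 m; q_5 = 0.42 × 1.52 × 0.705 = 0.4501 m³/s
Stations 1, 6 contribute zero (depth or velocity is 0).
Q = Σ qᵢ = 1.612 m³/s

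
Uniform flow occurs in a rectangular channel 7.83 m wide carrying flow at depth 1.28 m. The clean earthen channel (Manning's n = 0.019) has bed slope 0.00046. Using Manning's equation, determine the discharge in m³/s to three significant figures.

11.0 m³/s

A = b·y = 7.83 × 1.28 = 10.02 m²
P = b + 2y = 7.83 + 2×1.28 = 10.39 m
R = A/P = 10.02/10.39 = 0.9646 m
Q = (1/n)·A·R^(2/3)·S^(1/2) = (1/0.019) × 10.02 × 0.9646^(2/3) × 0.00046^(1/2) = 11.05 m³/s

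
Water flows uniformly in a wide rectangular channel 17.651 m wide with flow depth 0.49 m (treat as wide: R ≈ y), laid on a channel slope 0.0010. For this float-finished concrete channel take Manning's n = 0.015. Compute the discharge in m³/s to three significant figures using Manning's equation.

A = b·y = 17.651 × 0.49 = 8.649 m²
Wide channel: R ≈ y = 0.49 m
Q = (1/n)·A·R^(2/3)·S^(1/2) = (1/0.015) × 8.649 × 0.4900^(2/3) × 0.0010^(1/2) = 11.33 m³/s

11.3 m³/s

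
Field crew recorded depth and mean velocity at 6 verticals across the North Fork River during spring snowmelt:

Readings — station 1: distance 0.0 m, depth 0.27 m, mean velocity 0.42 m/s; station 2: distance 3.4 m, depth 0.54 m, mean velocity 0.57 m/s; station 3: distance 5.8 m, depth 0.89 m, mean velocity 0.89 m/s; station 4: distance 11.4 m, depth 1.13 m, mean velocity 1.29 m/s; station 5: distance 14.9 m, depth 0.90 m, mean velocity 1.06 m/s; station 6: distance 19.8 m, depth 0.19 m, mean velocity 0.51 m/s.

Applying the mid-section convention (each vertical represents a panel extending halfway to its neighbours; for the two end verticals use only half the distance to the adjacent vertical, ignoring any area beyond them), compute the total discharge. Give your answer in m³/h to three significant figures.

54500 m³/h

w_1 = (3.4 − 0.0)/2 = 1.7 m; q_1 = 0.42 × 0.27 × 1.7 = 0.1928 m³/s
w_2 = (5.8 − 0.0)/2 = 2.9 m; q_2 = 0.57 × 0.54 × 2.9 = 0.8926 m³/s
w_3 = (11.4 − 3.4)/2 = 4 m; q_3 = 0.89 × 0.89 × 4 = 3.168 m³/s
w_4 = (14.9 − 5.8)/2 = 4.55 m; q_4 = 1.29 × 1.13 × 4.55 = 6.633 m³/s
w_5 = (19.8 − 11.4)/2 = 4.2 m; q_5 = 1.06 × 0.90 × 4.2 = 4.007 m³/s
w_6 = (19.8 − 14.9)/2 = 2.45 m; q_6 = 0.51 × 0.19 × 2.45 = 0.2374 m³/s
Q = Σ qᵢ = 15.13 m³/s
= 15.13 × 3600 = 54470 m³/h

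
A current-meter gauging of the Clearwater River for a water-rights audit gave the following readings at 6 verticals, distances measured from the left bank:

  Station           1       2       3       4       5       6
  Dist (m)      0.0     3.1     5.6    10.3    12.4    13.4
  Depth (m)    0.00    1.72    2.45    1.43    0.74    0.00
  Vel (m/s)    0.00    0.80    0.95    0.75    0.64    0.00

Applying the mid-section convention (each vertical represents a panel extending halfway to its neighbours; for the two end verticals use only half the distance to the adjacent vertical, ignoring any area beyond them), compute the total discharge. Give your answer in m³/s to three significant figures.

16.6 m³/s

w_2 = (5.6 − 0.0)/2 = 2.8 m; q_2 = 0.80 × 1.72 × 2.8 = 3.853 m³/s
w_3 = (10.3 − 3.1)/2 = 3.6 m; q_3 = 0.95 × 2.45 × 3.6 = 8.379 m³/s
w_4 = (12.4 − 5.6)/2 = 3.4 m; q_4 = 0.75 × 1.43 × 3.4 = 3.647 m³/s
w_5 = (13.4 − 10.3)/2 = 1.55 m; q_5 = 0.64 × 0.74 × 1.55 = 0.7341 m³/s
Stations 1, 6 contribute zero (depth or velocity is 0).
Q = Σ qᵢ = 16.61 m³/s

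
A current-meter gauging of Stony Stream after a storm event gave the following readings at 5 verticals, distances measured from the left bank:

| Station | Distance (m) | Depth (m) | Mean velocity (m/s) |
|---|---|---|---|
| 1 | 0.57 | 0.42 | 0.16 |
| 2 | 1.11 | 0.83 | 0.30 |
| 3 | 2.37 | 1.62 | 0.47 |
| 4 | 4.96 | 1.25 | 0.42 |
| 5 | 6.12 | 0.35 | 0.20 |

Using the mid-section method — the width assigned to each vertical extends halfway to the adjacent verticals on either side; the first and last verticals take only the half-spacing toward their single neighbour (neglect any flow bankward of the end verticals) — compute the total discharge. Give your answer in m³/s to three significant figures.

2.73 m³/s

w_1 = (1.11 − 0.57)/2 = 0.27 m; q_1 = 0.16 × 0.42 × 0.27 = 0.01814 m³/s
w_2 = (2.37 − 0.57)/2 = 0.9 m; q_2 = 0.30 × 0.83 × 0.9 = 0.2241 m³/s
w_3 = (4.96 − 1.11)/2 = 1.925 m; q_3 = 0.47 × 1.62 × 1.925 = 1.466 m³/s
w_4 = (6.12 − 2.37)/2 = 1.875 m; q_4 = 0.42 × 1.25 × 1.875 = 0.9844 m³/s
w_5 = (6.12 − 4.96)/2 = 0.58 m; q_5 = 0.20 × 0.35 × 0.58 = 0.04060 m³/s
Q = Σ qᵢ = 2.733 m³/s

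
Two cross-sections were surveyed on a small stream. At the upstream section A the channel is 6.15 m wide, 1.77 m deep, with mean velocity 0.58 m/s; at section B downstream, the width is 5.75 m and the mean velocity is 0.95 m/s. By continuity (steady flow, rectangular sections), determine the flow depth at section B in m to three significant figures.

1.16 m

Q = A₁V₁ = (6.15×1.77) × 0.58 = 6.314 m³/s
d₂ = Q/(b₂ V₂) = 6.314/(5.75×0.95) = 1.156 m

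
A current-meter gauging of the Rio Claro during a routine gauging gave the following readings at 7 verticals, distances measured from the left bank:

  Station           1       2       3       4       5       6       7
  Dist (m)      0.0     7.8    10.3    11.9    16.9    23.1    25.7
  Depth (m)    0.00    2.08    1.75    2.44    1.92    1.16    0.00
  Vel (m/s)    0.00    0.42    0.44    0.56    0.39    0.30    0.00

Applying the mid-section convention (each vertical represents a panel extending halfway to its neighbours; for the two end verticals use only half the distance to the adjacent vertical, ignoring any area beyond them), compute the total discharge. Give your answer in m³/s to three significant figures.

16.3 m³/s

w_2 = (10.3 − 0.0)/2 = 5.15 m; q_2 = 0.42 × 2.08 × 5.15 = 4.499 m³/s
w_3 = (11.9 − 7.8)/2 = 2.05 m; q_3 = 0.44 × 1.75 × 2.05 = 1.579 m³/s
w_4 = (16.9 − 10.3)/2 = 3.3 m; q_4 = 0.56 × 2.44 × 3.3 = 4.509 m³/s
w_5 = (23.1 − 11.9)/2 = 5.6 m; q_5 = 0.39 × 1.92 × 5.6 = 4.193 m³/s
w_6 = (25.7 − 16.9)/2 = 4.4 m; q_6 = 0.30 × 1.16 × 4.4 = 1.531 m³/s
Stations 1, 7 contribute zero (depth or velocity is 0).
Q = Σ qᵢ = 16.31 m³/s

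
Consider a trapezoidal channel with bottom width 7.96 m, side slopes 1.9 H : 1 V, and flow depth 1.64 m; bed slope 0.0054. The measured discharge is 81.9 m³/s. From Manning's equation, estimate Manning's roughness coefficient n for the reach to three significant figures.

A = (b + z·y)·y = (7.96 + 1.9×1.64)×1.64 = 18.16 m²
P = b + 2y√(1+z²) = 7.96 + 2×1.64×√(1+1.9²) = 15.00 m
R = A/P = 18.16/15.00 = 1.211 m
n = (1/Q)·A·R^(2/3)·S^(1/2) = (1/81.9) × 18.16 × 1.136 × 0.07348 = 0.01851

0.0185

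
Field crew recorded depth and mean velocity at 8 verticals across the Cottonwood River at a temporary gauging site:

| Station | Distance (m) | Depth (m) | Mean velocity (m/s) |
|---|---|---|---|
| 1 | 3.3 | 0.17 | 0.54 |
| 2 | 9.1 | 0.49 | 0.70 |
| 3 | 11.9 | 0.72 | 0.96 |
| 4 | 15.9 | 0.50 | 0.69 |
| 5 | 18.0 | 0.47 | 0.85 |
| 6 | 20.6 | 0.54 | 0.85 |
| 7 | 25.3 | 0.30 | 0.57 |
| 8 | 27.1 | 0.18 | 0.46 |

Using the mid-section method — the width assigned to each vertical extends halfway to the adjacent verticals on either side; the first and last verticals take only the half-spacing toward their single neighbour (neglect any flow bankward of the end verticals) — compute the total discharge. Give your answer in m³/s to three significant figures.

w_1 = (9.1 − 3.3)/2 = 2.9 m; q_1 = 0.54 × 0.17 × 2.9 = 0.2662 m³/s
w_2 = (11.9 − 3.3)/2 = 4.3 m; q_2 = 0.70 × 0.49 × 4.3 = 1.475 m³/s
w_3 = (15.9 − 9.1)/2 = 3.4 m; q_3 = 0.96 × 0.72 × 3.4 = 2.350 m³/s
w_4 = (18.0 − 11.9)/2 = 3.05 m; q_4 = 0.69 × 0.50 × 3.05 = 1.052 m³/s
w_5 = (20.6 − 15.9)/2 = 2.35 m; q_5 = 0.85 × 0.47 × 2.35 = 0.9388 m³/s
w_6 = (25.3 − 18.0)/2 = 3.65 m; q_6 = 0.85 × 0.54 × 3.65 = 1.675 m³/s
w_7 = (27.1 − 20.6)/2 = 3.25 m; q_7 = 0.57 × 0.30 × 3.25 = 0.5558 m³/s
w_8 = (27.1 − 25.3)/2 = 0.9 m; q_8 = 0.46 × 0.18 × 0.9 = 0.07452 m³/s
Q = Σ qᵢ = 8.388 m³/s

8.39 m³/s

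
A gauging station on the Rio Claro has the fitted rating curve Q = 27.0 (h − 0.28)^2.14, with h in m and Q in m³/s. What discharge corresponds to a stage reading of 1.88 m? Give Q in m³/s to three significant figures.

Q = 27.0 × (1.88 − 0.28)^2.14 = 27.0 × 1.6^2.14 = 73.82 m³/s

73.8 m³/s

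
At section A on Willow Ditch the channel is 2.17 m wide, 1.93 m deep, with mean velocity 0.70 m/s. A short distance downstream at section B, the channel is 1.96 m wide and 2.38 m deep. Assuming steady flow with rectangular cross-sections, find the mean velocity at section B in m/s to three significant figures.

0.628 m/s

Q = A₁V₁ = (2.17×1.93) × 0.70 = 2.932 m³/s
A₂ = 1.96 × 2.38 = 4.665 m²
V₂ = Q/A₂ = 2.932/4.665 = 0.6285 m/s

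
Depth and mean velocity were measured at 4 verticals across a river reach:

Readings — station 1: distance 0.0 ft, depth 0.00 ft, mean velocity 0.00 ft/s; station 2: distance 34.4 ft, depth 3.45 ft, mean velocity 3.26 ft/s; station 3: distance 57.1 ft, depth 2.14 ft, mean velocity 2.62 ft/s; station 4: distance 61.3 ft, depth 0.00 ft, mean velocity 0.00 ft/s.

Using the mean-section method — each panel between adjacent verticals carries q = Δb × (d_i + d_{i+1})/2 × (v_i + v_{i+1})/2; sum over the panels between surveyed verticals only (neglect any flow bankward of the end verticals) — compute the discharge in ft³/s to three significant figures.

289 ft³/s

Panel 1-2: Δb = 34.4 ft, d̄ = (0.00+3.45)/2 = 1.725, v̄ = (0.00+3.26)/2 = 1.63 → q = 34.4×1.725×1.63 = 96.72 ft³/s
Panel 2-3: Δb = 22.7 ft, d̄ = (3.45+2.14)/2 = 2.795, v̄ = (3.26+2.62)/2 = 2.94 → q = 22.7×2.795×2.94 = 186.5 ft³/s
Panel 3-4: Δb = 4.2 ft, d̄ = (2.14+0.00)/2 = 1.07, v̄ = (2.62+0.00)/2 = 1.31 → q = 4.2×1.07×1.31 = 5.887 ft³/s
Q = Σ q = 289.1 ft³/s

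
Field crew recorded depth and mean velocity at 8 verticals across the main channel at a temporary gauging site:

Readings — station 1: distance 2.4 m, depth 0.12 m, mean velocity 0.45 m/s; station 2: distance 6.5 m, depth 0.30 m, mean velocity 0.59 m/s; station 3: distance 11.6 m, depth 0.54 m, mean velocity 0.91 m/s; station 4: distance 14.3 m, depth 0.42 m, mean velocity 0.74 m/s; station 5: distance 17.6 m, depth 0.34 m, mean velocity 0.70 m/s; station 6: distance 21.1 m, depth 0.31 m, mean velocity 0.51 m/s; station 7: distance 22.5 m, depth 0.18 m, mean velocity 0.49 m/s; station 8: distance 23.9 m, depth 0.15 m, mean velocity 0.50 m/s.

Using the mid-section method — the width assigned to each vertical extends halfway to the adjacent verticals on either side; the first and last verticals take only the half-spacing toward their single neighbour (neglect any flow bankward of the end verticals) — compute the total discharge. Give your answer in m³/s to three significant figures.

5.15 m³/s

w_1 = (6.5 − 2.4)/2 = 2.05 m; q_1 = 0.45 × 0.12 × 2.05 = 0.1107 m³/s
w_2 = (11.6 − 2.4)/2 = 4.6 m; q_2 = 0.59 × 0.30 × 4.6 = 0.8142 m³/s
w_3 = (14.3 − 6.5)/2 = 3.9 m; q_3 = 0.91 × 0.54 × 3.9 = 1.916 m³/s
w_4 = (17.6 − 11.6)/2 = 3 m; q_4 = 0.74 × 0.42 × 3 = 0.9324 m³/s
w_5 = (21.1 − 14.3)/2 = 3.4 m; q_5 = 0.70 × 0.34 × 3.4 = 0.8092 m³/s
w_6 = (22.5 − 17.6)/2 = 2.45 m; q_6 = 0.51 × 0.31 × 2.45 = 0.3873 m³/s
w_7 = (23.9 − 21.1)/2 = 1.4 m; q_7 = 0.49 × 0.18 × 1.4 = 0.1235 m³/s
w_8 = (23.9 − 22.5)/2 = 0.7 m; q_8 = 0.50 × 0.15 × 0.7 = 0.05250 m³/s
Q = Σ qᵢ = 5.146 m³/s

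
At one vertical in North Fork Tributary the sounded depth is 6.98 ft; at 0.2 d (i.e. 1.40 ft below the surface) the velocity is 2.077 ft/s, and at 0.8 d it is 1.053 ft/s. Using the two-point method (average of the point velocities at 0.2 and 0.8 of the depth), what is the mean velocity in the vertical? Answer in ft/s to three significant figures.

v̄ = (2.077 + 1.053) / 2 = 1.565 ft/s

1.57 ft/s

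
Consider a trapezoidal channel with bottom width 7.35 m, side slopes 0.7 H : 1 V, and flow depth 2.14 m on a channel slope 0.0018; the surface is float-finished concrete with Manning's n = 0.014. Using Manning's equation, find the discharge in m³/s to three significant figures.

A = (b + z·y)·y = (7.35 + 0.7×2.14)×2.14 = 18.93 m²
P = b + 2y√(1+z²) = 7.35 + 2×2.14×√(1+0.7²) = 12.57 m
R = A/P = 18.93/12.57 = 1.506 m
Q = (1/n)·A·R^(2/3)·S^(1/2) = (1/0.014) × 18.93 × 1.506^(2/3) × 0.0018^(1/2) = 75.38 m³/s

75.4 m³/s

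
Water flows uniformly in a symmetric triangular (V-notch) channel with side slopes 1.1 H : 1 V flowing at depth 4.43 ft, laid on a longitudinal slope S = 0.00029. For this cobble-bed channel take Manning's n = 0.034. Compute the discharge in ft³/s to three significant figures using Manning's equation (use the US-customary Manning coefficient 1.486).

A = z·y² = 1.1×4.43² = 21.59 ft²
P = 2y√(1+z²) = 2×4.43×√(1+1.1²) = 13.17 ft
R = A/P = 21.59/13.17 = 1.639 ft
Q = (1.486/n)·A·R^(2/3)·S^(1/2) = (1.486/0.034) × 21.59 × 1.639^(2/3) × 0.00029^(1/2) = 22.33 ft³/s

22.3 ft³/s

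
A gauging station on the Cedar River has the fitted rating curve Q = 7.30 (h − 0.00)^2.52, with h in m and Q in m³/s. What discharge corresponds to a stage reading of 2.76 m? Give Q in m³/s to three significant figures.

94.3 m³/s

Q = 7.30 × (2.76 − 0.00)^2.52 = 7.30 × 2.76^2.52 = 94.28 m³/s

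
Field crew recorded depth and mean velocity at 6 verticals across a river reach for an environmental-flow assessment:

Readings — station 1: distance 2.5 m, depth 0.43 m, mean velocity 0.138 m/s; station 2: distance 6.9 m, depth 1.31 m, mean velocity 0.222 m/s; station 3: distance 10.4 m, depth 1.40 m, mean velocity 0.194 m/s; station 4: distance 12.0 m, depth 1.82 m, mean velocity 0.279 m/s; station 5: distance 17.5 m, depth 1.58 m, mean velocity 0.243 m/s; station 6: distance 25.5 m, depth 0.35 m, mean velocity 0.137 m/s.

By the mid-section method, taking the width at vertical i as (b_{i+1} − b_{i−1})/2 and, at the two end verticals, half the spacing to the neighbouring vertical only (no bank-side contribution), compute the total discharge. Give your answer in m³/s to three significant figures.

w_1 = (6.9 − 2.5)/2 = 2.2 m; q_1 = 0.138 × 0.43 × 2.2 = 0.1305 m³/s
w_2 = (10.4 − 2.5)/2 = 3.95 m; q_2 = 0.222 × 1.31 × 3.95 = 1.149 m³/s
w_3 = (12.0 − 6.9)/2 = 2.55 m; q_3 = 0.194 × 1.40 × 2.55 = 0.6926 m³/s
w_4 = (17.5 − 10.4)/2 = 3.55 m; q_4 = 0.279 × 1.82 × 3.55 = 1.803 m³/s
w_5 = (25.5 − 12.0)/2 = 6.75 m; q_5 = 0.243 × 1.58 × 6.75 = 2.592 m³/s
w_6 = (25.5 − 17.5)/2 = 4 m; q_6 = 0.137 × 0.35 × 4 = 0.1918 m³/s
Q = Σ qᵢ = 6.558 m³/s

6.56 m³/s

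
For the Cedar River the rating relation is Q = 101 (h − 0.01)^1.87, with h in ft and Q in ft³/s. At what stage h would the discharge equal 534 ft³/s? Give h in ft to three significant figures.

2.45 ft

h − h₀ = (Q/C)^(1/b) = (534/101)^(1/1.87) = 2.436 ft
h = 0.01 + 2.436 = 2.446 ft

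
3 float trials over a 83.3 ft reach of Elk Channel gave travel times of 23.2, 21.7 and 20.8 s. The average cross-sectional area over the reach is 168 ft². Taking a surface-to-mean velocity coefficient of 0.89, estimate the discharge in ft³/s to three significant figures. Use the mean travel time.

569 ft³/s

t̄ = (23.2 + 21.7 + 20.8) / 3 = 21.9 s
v_surface = L / t̄ = 83.3 / 21.9 = 3.804 ft/s
v_mean = 0.89 × 3.804 = 3.385 ft/s
Q = A × v_mean = 168 × 3.385 = 568.7 ft³/s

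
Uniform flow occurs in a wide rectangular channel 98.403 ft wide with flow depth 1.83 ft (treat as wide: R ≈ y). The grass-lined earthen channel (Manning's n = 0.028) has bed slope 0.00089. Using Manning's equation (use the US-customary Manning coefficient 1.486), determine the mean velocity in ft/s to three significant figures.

A = b·y = 98.403 × 1.83 = 180.1 ft²
Wide channel: R ≈ y = 1.83 ft
Q = (1.486/n)·A·R^(2/3)·S^(1/2) = (1.486/0.028) × 180.1 × 1.830^(2/3) × 0.00089^(1/2) = 426.6 ft³/s
V = Q/A = 426.6/180.1 = 2.369 ft/s

2.37 ft/s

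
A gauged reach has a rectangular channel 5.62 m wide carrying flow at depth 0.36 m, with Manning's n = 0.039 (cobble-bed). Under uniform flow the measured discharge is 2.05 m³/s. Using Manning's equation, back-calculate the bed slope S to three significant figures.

A = b·y = 5.62 × 0.36 = 2.023 m²
P = b + 2y = 5.62 + 2×0.36 = 6.340 m
R = A/P = 2.023/6.340 = 0.3191 m
S = (Q·n / (1·A·R^(2/3)))² = (2.05×0.039 / (1×2.023×0.4670))² = 0.007161

0.00716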